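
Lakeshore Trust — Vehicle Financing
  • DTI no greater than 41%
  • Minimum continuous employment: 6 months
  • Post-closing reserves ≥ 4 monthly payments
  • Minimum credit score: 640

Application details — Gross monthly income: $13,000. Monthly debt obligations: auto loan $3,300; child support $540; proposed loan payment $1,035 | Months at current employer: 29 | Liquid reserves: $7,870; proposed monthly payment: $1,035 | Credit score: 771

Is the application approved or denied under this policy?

Approved

Total monthly debts = (3,300 + 540 + 1,035) = 4,875. DTI: 4,875 ÷ 13,000 = 37.5%, within the 41% cap
Employment 29 ≥ 6 months
Reserves: 7,870 ÷ 1,035 = 7.6 months (meets 4-month minimum)
Credit score 771 ≥ 640 (meets)
All criteria satisfied.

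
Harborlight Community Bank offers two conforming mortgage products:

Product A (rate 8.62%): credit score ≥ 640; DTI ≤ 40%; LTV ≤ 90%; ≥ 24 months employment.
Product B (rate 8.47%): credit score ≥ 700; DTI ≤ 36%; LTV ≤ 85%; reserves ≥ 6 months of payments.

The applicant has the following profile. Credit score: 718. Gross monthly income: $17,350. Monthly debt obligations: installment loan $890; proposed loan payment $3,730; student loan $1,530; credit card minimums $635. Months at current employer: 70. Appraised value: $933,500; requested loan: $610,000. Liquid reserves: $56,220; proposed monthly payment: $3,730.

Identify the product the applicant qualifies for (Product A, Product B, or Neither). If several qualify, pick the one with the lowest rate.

Product A

Total debts = (890 + 3,730 + 1,530 + 635) = 6,785; DTI = 6,785/17,350 = 39.1%.
LTV = 610,000/933,500 = 65.3%.
Reserves = 56,220/3,730 = 15.1 months.
Product A: score 718 ≥ 640; DTI 39.1% ≤ 40%; LTV 65.3% ≤ 90%; employment 70 ≥ 24 mo → qualifies.
Product B: score 718 ≥ 700; DTI 39.1% > 36%; LTV 65.3% ≤ 85%; reserves 15.1 ≥ 6 mo → does not qualify.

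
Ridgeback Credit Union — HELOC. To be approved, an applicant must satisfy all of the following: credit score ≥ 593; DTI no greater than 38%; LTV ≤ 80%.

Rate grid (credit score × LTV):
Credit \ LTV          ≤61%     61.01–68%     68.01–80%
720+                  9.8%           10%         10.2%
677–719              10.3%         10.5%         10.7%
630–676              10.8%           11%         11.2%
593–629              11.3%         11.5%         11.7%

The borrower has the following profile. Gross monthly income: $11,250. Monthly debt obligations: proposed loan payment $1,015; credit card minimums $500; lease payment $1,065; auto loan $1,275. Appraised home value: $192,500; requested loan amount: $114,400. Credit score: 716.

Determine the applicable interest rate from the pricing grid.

Credit score 716 ≥ 593; Total monthly debts = (1,015 + 500 + 1,065 + 1,275) = 3,855. Debt-to-income = 3,855/11,250 = 34.3% — meets 38% limit
Loan-to-value = 114,400/192,500 = 59.4% — pass (80% max)
Score 716 is in the 677–719 band; LTV 59.4% is in the ≤61% band → 10.3%.

10.3%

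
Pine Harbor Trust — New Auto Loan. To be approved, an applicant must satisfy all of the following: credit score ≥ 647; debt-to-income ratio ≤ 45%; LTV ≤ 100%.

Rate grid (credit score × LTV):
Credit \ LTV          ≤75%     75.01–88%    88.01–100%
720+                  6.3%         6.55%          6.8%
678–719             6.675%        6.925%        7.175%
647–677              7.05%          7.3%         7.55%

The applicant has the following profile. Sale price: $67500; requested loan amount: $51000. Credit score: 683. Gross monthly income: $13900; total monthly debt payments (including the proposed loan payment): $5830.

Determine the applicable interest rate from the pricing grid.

6.925%

Credit score 683 ≥ 647; DTI: 5,830 ÷ 13,900 = 41.9%, within the 45% cap
LTV = 51,000/67,500 = 75.6% ≤ 100%
Credit 683 → row 678–719; LTV 75.6% → column 75.01–88%. Grid cell → 6.925%.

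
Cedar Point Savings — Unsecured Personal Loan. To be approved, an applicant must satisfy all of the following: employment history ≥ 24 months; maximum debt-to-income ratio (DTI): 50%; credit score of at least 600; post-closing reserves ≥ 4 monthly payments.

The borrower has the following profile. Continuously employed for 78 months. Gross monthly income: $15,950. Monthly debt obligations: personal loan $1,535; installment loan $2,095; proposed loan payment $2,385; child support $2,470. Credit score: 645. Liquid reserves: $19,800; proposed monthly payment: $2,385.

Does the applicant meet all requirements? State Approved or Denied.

Denied

Employment 78 ≥ 24 months
Total monthly debts = (1,535 + 2,095 + 2,385 + 2,470) = 8,485. DTI = 8,485/15,950 = 53.2% > 50%
Credit score 645 ≥ 600 (meets)
Liquid reserves cover 19,800/2,385 = 8.3 months — ≥ 4 required
Fails on DTI.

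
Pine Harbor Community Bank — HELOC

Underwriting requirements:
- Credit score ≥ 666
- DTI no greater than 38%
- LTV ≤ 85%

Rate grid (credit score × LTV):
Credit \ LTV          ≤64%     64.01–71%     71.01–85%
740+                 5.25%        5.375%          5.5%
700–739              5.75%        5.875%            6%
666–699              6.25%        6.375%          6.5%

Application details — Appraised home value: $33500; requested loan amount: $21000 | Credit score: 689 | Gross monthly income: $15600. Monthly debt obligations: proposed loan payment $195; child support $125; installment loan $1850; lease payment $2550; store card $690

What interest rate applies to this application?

Credit score 689 ≥ 666; Total monthly debts = (195 + 125 + 1,850 + 2,550 + 690) = 5,410. DTI = 5,410/15,600 = 34.7% ≤ 38%
LTV: 21,000 ÷ 33,500 = 62.7%, within 85% cap
Score 689 is in the 666–699 band; LTV 62.7% is in the ≤64% band → 6.25%.

6.25%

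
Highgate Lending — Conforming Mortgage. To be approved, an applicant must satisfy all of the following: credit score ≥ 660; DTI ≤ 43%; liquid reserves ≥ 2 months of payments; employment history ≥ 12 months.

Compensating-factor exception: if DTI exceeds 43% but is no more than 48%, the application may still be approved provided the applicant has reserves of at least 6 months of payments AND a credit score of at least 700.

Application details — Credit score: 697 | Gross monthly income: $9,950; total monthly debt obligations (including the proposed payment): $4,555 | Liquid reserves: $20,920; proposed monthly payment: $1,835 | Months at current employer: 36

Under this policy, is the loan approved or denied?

Credit score 697 ≥ 660 (meets base)
DTI = 4,555/9,950 = 45.8% > 43% — standard DTI limit exceeded.
Reserves: 20,920 ÷ 1,835 = 11.4 months (meets 2-month minimum)
Employment 36 ≥ 12 months
45.8% falls in the override range (43%–48%), so the compensating-factor test applies.
Reserves 11.4 ≥ 6 months; credit score 697 < 700.
Compensating-factor requirement not fully met.

Denied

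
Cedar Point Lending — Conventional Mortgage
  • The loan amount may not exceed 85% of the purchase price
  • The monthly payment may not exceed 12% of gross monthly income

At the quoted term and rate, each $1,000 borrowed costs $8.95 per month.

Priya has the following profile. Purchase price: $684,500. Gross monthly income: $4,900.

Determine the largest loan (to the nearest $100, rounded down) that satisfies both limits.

$65,600

Payment cap: 12% × $4,900 = $588/month.
At $8.95 per $1,000, that supports 588/8.95 × 1,000 ≈ $65,698 → $65,600.
LTV cap: 85% × $684,500 = $581,825 → $581,800.
Binding constraint: payment-to-income.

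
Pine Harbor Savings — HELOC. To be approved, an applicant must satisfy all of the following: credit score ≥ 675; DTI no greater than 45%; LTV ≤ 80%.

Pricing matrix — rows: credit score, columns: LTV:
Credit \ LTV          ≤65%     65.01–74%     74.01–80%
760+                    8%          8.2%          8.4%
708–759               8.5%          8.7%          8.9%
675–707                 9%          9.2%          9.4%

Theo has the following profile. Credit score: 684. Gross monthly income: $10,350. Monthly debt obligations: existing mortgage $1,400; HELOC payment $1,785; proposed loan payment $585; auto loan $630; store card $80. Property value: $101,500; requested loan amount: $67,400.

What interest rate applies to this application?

Credit score 684 ≥ 675; Total monthly debts = (1,400 + 1,785 + 585 + 630 + 80) = 4,480. Debt-to-income = 4,480/10,350 = 43.3% — meets 45% limit
LTV: 67,400 ÷ 101,500 = 66.4%, within 80% cap
Credit 684 → row 675–707; LTV 66.4% → column 65.01–74%. Grid cell → 9.2%.

9.2%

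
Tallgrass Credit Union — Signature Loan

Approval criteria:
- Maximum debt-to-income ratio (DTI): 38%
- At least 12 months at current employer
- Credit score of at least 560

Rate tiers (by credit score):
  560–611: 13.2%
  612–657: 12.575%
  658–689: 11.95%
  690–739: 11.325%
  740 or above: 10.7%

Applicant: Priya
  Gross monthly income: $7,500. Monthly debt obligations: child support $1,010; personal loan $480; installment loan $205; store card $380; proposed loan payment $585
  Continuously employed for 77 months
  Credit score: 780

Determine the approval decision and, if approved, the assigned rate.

Credit score 780 ≥ 560 (meets minimum)
Employment 77 ≥ 12 months
Total monthly debts = (1,010 + 480 + 205 + 380 + 585) = 2,660. Debt-to-income = 2,660/7,500 = 35.5% — meets 38% limit
All requirements met. Score 780 falls in the 740 or above tier → 10.7%.

Approved at 10.7%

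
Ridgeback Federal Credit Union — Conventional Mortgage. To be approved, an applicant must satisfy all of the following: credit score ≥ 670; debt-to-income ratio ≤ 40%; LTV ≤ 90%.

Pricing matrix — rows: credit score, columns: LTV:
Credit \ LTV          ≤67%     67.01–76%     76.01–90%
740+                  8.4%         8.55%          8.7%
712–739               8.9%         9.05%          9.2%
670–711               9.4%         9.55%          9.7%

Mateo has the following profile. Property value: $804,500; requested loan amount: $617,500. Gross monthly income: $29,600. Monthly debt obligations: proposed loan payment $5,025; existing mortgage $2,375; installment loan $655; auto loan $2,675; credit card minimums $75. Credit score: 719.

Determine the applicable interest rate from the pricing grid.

9.2%

Credit score 719 ≥ 670; Total monthly debts = (5,025 + 2,375 + 655 + 2,675 + 75) = 10,805. DTI: 10,805 ÷ 29,600 = 36.5%, within the 40% cap
LTV: 617,500 ÷ 804,500 = 76.8%, within 90% cap
Score 719 is in the 712–739 band; LTV 76.8% is in the 76.01–90% band → 9.2%.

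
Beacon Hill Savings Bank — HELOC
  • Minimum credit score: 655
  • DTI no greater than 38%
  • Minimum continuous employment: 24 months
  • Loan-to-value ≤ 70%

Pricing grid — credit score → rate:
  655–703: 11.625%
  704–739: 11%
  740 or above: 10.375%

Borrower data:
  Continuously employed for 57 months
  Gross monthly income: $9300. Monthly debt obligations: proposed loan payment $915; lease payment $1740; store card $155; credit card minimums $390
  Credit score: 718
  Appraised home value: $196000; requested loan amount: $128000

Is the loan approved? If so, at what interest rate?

Credit score 718 ≥ 655 (meets minimum)
Total monthly debts = (915 + 1,740 + 155 + 390) = 3,200. DTI = 3,200/9,300 = 34.4% ≤ 38%
Employment 57 ≥ 24 months
LTV: 128,000 ÷ 196,000 = 65.3%, within 70% cap
All requirements met. Score 718 falls in the 704–739 tier → 11%.

Approved at 11%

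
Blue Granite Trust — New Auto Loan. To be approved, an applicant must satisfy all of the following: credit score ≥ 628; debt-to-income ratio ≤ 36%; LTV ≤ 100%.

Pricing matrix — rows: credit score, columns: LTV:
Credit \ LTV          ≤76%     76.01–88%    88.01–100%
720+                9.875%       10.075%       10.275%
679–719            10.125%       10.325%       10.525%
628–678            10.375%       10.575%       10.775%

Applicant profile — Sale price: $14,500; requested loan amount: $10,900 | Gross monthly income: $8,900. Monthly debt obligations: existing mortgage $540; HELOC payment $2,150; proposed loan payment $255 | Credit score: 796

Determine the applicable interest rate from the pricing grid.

Credit score 796 ≥ 628; Total monthly debts = (540 + 2,150 + 255) = 2,945. DTI: 2,945 ÷ 8,900 = 33.1%, within the 36% cap
LTV: 10,900 ÷ 14,500 = 75.2%, within 100% cap
Score 796 is in the 720+ band; LTV 75.2% is in the ≤76% band → 9.875%.

9.875%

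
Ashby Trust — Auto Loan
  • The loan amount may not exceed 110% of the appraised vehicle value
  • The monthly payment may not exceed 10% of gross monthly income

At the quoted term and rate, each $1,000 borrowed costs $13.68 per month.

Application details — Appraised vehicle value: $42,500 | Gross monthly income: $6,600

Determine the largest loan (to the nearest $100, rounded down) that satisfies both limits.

$46,700

Payment cap: 10% × $6,600 = $660/month.
At $13.68 per $1,000, that supports 660/13.68 × 1,000 ≈ $48,245 → $48,200.
LTV cap: 110% × $42,500 = $46,750 → $46,700.
Binding constraint: loan-to-value.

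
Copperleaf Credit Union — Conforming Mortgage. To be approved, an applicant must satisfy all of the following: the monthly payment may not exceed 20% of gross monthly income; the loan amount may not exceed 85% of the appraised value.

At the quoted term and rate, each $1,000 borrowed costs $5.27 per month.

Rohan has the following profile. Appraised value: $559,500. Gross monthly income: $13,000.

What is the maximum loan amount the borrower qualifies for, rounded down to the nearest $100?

$475,500

Payment cap: 20% × $13,000 = $2,600/month.
At $5.27 per $1,000, that supports 2,600/5.27 × 1,000 ≈ $493,358 → $493,300.
LTV cap: 85% × $559,500 = $475,575 → $475,500.
Binding constraint: loan-to-value.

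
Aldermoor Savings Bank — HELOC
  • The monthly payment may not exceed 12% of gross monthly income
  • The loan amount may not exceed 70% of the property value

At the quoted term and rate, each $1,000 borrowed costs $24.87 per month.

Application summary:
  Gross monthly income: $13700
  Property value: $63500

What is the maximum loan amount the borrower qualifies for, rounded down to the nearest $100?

$44,400

Payment cap: 12% × $13,700 = $1,644/month.
At $24.87 per $1,000, that supports 1,644/24.87 × 1,000 ≈ $66,103 → $66,100.
LTV cap: 70% × $63,500 = $44,450 → $44,400.
Binding constraint: loan-to-value.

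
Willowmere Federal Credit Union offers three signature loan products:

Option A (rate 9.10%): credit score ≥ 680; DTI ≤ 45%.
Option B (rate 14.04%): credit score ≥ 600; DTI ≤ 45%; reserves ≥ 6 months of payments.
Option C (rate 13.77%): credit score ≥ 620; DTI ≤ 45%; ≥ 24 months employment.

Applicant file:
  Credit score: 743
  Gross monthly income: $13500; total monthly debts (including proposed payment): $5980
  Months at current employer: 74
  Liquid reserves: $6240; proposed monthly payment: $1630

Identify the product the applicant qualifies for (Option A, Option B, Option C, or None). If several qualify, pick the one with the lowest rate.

Option A

DTI = 5,980/13,500 = 44.3%.
Reserves = 6,240/1,630 = 3.8 months.
Option A: score 743 ≥ 680; DTI 44.3% ≤ 45% → qualifies.
Option B: score 743 ≥ 600; DTI 44.3% ≤ 45%; reserves 3.8 < 6 mo → does not qualify.
Option C: score 743 ≥ 620; DTI 44.3% ≤ 45%; employment 74 ≥ 24 mo → qualifies.
Qualifying: Option A, Option C. Lowest rate is 9.10% → Option A.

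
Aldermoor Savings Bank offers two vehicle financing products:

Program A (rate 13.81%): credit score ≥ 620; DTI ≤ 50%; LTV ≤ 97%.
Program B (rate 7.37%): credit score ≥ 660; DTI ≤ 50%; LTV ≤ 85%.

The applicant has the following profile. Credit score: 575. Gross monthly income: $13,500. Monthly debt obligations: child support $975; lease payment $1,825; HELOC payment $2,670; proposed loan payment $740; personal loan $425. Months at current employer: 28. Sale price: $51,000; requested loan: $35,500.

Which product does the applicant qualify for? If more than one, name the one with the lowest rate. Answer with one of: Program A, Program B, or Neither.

Neither

Total debts = (975 + 1,825 + 2,670 + 740 + 425) = 6,635; DTI = 6,635/13,500 = 49.1%.
LTV = 35,500/51,000 = 69.6%.
Program A: score 575 < 620; DTI 49.1% ≤ 50%; LTV 69.6% ≤ 97% → does not qualify.
Program B: score 575 < 660; DTI 49.1% ≤ 50%; LTV 69.6% ≤ 85% → does not qualify.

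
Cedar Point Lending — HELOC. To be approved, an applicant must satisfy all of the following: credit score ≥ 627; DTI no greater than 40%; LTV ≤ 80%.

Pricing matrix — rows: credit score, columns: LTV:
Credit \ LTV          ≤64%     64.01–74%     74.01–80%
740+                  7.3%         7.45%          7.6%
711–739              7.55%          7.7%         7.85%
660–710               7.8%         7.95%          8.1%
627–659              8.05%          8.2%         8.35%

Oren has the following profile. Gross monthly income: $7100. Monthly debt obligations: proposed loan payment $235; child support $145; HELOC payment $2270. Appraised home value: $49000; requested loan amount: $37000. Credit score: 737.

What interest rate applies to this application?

7.85%

Credit score 737 ≥ 627; Total monthly debts = (235 + 145 + 2,270) = 2,650. Debt-to-income = 2,650/7,100 = 37.3% — meets 40% limit
LTV = 37,000/49,000 = 75.5% ≤ 80%
Row: 737 falls in 711–739. Column: 75.5% falls in 74.01–80%. Rate = 7.85%.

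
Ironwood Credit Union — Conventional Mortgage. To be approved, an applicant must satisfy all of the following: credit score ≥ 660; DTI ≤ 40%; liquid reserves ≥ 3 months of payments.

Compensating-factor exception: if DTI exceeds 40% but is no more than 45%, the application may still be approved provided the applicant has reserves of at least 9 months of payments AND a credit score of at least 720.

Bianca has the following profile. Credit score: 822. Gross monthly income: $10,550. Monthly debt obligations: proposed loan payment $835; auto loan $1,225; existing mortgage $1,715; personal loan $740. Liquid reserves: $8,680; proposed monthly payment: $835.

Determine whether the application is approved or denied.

Approved

Credit score 822 ≥ 660 (meets base)
Total debts = (835 + 1,225 + 1,715 + 740) = 4,515. DTI = 4,515/10,550 = 42.8% > 40% — standard DTI limit exceeded.
Reserves: 8,680 ÷ 835 = 10.4 months (meets 3-month minimum)
DTI 42.8% is within the 40%–45% exception band; checking compensating factors.
Override check — reserves: 10.4 mo (ok); score: 822 (ok).
Both override conditions satisfied; DTI exception granted.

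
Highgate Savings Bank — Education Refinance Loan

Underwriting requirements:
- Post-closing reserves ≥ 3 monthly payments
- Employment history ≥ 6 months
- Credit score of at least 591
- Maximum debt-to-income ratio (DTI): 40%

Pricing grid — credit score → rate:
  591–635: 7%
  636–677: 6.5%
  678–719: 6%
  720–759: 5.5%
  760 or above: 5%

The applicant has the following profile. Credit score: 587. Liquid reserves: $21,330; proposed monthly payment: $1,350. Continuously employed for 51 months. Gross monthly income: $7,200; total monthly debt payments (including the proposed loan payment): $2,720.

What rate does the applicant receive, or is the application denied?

Denied

Credit score 587 < 591 (below minimum)
Reserves = 21,330/1,350 = 15.8 months ≥ 3
Employment 51 ≥ 6 months
Debt-to-income = 2,720/7,200 = 37.8% — meets 40% limit
Not all requirements met → denied.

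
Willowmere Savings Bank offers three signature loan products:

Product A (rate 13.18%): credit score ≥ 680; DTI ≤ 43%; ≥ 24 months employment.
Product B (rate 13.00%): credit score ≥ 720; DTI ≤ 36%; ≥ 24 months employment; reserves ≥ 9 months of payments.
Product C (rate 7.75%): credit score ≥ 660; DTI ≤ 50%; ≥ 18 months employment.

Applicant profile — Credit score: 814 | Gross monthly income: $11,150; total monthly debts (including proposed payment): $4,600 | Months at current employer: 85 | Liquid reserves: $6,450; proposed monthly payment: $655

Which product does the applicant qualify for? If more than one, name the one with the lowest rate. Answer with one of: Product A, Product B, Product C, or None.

Product C

DTI = 4,600/11,150 = 41.3%.
Reserves = 6,450/655 = 9.8 months.
Product A: score 814 ≥ 680; DTI 41.3% ≤ 43%; employment 85 ≥ 24 mo → qualifies.
Product B: score 814 ≥ 720; DTI 41.3% > 36%; employment 85 ≥ 24 mo; reserves 9.8 ≥ 9 mo → does not qualify.
Product C: score 814 ≥ 660; DTI 41.3% ≤ 50%; employment 85 ≥ 18 mo → qualifies.
Qualifying: Product A, Product C. Lowest rate is 7.75% → Product C.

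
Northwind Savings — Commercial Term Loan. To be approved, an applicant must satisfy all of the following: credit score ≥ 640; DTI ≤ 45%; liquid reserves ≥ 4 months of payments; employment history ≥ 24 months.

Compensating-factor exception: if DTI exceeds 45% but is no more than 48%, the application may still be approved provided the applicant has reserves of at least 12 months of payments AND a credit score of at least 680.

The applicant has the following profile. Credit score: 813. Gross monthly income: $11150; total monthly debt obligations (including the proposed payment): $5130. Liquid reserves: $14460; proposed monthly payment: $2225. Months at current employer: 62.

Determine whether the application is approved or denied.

Credit score 813 ≥ 640 (meets base)
DTI: 5,130 ÷ 11,150 = 46%, over the 45% base limit.
Liquid reserves cover 14,460/2,225 = 6.5 months — ≥ 4 required
Employment 62 ≥ 24 months
46% falls in the override range (45%–48%), so the compensating-factor test applies.
Reserves 6.5 < 12 months; credit score 813 ≥ 680.
Compensating-factor requirement not fully met.

Denied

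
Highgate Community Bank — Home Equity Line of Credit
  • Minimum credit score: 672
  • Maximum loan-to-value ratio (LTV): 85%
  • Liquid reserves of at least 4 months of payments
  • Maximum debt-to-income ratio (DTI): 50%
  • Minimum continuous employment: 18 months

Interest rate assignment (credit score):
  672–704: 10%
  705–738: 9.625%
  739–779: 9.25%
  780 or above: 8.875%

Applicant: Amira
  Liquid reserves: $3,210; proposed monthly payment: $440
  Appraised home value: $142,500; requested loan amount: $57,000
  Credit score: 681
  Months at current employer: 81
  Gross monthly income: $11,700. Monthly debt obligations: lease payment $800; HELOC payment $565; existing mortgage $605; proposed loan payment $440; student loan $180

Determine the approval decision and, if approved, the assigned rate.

Approved at 10%

Credit score 681 ≥ 672 (meets minimum)
Employment 81 ≥ 18 months
LTV = 57,000/142,500 = 40% ≤ 85%
Reserves: 3,210 ÷ 440 = 7.3 months (meets 4-month minimum)
Total monthly debts = (800 + 565 + 605 + 440 + 180) = 2,590. DTI = 2,590/11,700 = 22.1% ≤ 50%
All requirements met. Score 681 falls in the 672–704 tier → 10%.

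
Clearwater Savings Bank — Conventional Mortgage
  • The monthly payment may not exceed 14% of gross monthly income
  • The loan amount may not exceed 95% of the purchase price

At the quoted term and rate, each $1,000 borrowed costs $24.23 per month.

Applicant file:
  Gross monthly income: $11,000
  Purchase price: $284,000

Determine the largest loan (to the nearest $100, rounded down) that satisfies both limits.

Payment cap: 14% × $11,000 = $1,540/month.
At $24.23 per $1,000, that supports 1,540/24.23 × 1,000 ≈ $63,557 → $63,500.
LTV cap: 95% × $284,000 = $269,800 → $269,800.
Binding constraint: payment-to-income.

$63,500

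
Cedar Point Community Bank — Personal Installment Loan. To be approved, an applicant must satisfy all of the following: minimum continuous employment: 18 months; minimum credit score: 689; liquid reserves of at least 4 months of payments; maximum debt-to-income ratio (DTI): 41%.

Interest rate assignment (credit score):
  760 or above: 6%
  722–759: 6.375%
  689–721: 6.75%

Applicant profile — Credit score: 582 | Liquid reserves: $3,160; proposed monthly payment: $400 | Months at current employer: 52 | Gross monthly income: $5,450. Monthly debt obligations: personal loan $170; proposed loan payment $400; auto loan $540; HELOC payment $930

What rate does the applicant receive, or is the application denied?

Denied

Credit score 582 < 689 (below minimum)
Total monthly debts = (170 + 400 + 540 + 930) = 2,040. DTI: 2,040 ÷ 5,450 = 37.4%, within the 41% cap
Liquid reserves cover 3,160/400 = 7.9 months — ≥ 4 required
Employment 52 ≥ 18 months
Not all requirements met → denied.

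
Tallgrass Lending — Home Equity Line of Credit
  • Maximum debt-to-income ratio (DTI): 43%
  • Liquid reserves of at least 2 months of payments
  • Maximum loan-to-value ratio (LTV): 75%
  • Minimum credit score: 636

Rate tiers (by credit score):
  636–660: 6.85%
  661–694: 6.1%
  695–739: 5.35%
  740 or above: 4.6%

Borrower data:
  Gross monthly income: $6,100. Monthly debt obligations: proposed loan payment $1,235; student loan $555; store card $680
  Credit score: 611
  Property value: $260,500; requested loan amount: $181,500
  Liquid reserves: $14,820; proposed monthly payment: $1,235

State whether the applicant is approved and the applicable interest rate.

Denied

Credit score 611 < 636 (below minimum)
Reserves: 14,820 ÷ 1,235 = 12.0 months (meets 2-month minimum)
Total monthly debts = (1,235 + 555 + 680) = 2,470. Debt-to-income = 2,470/6,100 = 40.5% — meets 43% limit
LTV = 181,500/260,500 = 69.7% ≤ 75%
Not all requirements met → denied.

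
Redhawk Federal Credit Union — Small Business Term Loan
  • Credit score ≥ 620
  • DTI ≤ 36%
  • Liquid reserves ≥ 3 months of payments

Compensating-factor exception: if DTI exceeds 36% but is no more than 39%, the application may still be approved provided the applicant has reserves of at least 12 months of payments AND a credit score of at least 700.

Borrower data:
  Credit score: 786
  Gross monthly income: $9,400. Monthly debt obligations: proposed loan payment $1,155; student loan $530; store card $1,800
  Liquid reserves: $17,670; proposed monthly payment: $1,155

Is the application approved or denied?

Approved

Credit score 786 ≥ 620 (meets base)
Total debts = (1,155 + 530 + 1,800) = 3,485. DTI: 3,485 ÷ 9,400 = 37.1%, over the 36% base limit.
Reserves = 17,670/1,155 = 15.3 months ≥ 3
37.1% falls in the override range (36%–39%), so the compensating-factor test applies.
Reserves 15.3 ≥ 12 months; credit score 786 ≥ 700.
Both compensating conditions met → exception applies.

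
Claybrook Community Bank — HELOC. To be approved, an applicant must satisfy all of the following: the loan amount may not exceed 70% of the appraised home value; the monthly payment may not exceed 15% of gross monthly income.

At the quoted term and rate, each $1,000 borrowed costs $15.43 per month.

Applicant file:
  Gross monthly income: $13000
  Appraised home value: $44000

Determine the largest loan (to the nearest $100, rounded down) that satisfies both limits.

$30,800

Payment cap: 15% × $13,000 = $1,950/month.
At $15.43 per $1,000, that supports 1,950/15.43 × 1,000 ≈ $126,377 → $126,300.
LTV cap: 70% × $44,000 = $30,800 → $30,800.
Binding constraint: loan-to-value.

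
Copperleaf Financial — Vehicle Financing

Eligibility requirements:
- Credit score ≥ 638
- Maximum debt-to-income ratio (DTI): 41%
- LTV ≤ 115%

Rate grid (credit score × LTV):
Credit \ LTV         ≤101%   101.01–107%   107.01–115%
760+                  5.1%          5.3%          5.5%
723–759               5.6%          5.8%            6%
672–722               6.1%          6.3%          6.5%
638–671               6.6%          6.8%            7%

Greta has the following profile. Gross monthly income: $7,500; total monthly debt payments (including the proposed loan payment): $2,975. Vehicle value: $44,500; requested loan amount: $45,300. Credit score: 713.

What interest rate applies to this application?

6.3%

Credit score 713 ≥ 638; DTI: 2,975 ÷ 7,500 = 39.7%, within the 41% cap
LTV: 45,300 ÷ 44,500 = 101.8%, within 115% cap
Row: 713 falls in 672–722. Column: 101.8% falls in 101.01–107%. Rate = 6.3%.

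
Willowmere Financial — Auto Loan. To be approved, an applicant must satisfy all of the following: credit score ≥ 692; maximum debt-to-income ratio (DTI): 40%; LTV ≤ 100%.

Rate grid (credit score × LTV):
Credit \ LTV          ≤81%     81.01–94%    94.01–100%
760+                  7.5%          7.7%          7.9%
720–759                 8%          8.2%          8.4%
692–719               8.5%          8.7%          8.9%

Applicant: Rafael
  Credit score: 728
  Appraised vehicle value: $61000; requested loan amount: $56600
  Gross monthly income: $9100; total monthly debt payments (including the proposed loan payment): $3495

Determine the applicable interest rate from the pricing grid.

8.2%

Credit score 728 ≥ 692; Debt-to-income = 3,495/9,100 = 38.4% — meets 40% limit
LTV = 56,600/61,000 = 92.8% ≤ 100%
Row: 728 falls in 720–759. Column: 92.8% falls in 81.01–94%. Rate = 8.2%.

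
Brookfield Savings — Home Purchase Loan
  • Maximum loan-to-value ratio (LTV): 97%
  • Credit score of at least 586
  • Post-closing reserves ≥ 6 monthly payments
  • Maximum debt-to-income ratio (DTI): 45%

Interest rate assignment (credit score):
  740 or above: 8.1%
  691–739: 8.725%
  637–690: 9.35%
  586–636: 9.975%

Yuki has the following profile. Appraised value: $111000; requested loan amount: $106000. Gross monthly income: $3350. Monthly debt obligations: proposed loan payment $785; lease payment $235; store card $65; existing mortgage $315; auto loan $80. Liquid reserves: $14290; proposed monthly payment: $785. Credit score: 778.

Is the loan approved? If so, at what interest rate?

Credit score 778 ≥ 586 (meets minimum)
Reserves: 14,290 ÷ 785 = 18.2 months (meets 6-month minimum)
Total monthly debts = (785 + 235 + 65 + 315 + 80) = 1,480. DTI = 1,480/3,350 = 44.2% ≤ 45%
Loan-to-value = 106,000/111,000 = 95.5% — pass (97% max)
All requirements met. Score 778 falls in the 740 or above tier → 8.1%.

Approved at 8.1%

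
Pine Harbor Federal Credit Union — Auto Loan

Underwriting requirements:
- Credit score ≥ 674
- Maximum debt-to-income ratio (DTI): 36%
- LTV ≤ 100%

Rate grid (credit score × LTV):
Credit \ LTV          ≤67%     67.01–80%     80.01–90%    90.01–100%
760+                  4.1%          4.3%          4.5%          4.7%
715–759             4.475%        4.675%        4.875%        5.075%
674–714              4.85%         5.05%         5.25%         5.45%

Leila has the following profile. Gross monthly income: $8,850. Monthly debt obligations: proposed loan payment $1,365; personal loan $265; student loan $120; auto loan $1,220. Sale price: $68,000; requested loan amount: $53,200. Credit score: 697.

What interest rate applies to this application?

5.05%

Credit score 697 ≥ 674; Total monthly debts = (1,365 + 265 + 120 + 1,220) = 2,970. DTI: 2,970 ÷ 8,850 = 33.6%, within the 36% cap
LTV: 53,200 ÷ 68,000 = 78.2%, within 100% cap
Credit 697 → row 674–714; LTV 78.2% → column 67.01–80%. Grid cell → 5.05%.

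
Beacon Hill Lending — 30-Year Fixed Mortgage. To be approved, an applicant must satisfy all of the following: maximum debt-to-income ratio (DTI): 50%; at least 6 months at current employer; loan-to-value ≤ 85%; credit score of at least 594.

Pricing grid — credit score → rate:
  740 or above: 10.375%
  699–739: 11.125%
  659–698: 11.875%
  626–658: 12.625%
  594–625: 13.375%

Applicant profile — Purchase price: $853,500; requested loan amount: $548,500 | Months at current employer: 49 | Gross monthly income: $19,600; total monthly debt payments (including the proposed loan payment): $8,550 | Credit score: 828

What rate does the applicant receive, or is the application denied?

Credit score 828 ≥ 594 (meets minimum)
Employment 49 ≥ 6 months
LTV: 548,500 ÷ 853,500 = 64.3%, within 85% cap
Debt-to-income = 8,550/19,600 = 43.6% — meets 50% limit
All requirements met. Score 828 falls in the 740 or above tier → 10.375%.

Approved at 10.375%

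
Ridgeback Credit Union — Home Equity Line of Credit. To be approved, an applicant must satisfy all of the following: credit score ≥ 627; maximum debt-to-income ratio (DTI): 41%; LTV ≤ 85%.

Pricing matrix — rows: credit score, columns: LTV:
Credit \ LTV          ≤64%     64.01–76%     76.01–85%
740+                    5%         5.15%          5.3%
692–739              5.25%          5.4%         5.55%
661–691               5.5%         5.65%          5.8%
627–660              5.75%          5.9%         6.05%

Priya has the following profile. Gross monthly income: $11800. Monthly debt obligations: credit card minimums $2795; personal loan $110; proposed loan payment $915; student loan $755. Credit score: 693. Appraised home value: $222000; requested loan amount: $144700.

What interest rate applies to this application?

Credit score 693 ≥ 627; Total monthly debts = (2,795 + 110 + 915 + 755) = 4,575. Debt-to-income = 4,575/11,800 = 38.8% — meets 41% limit
Loan-to-value = 144,700/222,000 = 65.2% — pass (85% max)
Row: 693 falls in 692–739. Column: 65.2% falls in 64.01–76%. Rate = 5.4%.

5.4%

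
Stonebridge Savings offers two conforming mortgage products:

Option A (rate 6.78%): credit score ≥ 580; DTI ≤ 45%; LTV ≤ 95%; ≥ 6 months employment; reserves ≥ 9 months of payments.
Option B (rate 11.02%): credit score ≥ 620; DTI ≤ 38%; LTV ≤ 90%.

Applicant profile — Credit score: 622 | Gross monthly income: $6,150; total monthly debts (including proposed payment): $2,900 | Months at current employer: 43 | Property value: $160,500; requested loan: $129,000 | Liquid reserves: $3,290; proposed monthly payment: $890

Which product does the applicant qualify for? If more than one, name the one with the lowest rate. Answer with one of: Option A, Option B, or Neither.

DTI = 2,900/6,150 = 47.2%.
LTV = 129,000/160,500 = 80.4%.
Reserves = 3,290/890 = 3.7 months.
Option A: score 622 ≥ 580; DTI 47.2% > 45%; LTV 80.4% ≤ 95%; employment 43 ≥ 6 mo; reserves 3.7 < 9 mo → does not qualify.
Option B: score 622 ≥ 620; DTI 47.2% > 38%; LTV 80.4% ≤ 90% → does not qualify.

Neither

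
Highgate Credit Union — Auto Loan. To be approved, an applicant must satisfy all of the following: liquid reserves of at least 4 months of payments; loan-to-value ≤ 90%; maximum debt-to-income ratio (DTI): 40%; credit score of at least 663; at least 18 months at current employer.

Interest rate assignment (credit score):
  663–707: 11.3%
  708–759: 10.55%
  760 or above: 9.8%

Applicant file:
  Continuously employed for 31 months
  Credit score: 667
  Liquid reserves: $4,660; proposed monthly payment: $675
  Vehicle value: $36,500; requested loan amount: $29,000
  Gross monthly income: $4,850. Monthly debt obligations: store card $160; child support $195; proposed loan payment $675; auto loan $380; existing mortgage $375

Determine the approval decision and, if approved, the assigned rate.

Credit score 667 ≥ 663 (meets minimum)
Liquid reserves cover 4,660/675 = 6.9 months — ≥ 4 required
LTV = 29,000/36,500 = 79.5% ≤ 90%
Total monthly debts = (160 + 195 + 675 + 380 + 375) = 1,785. DTI: 1,785 ÷ 4,850 = 36.8%, within the 40% cap
Employment 31 ≥ 18 months
All requirements met. Score 667 falls in the 663–707 tier → 11.3%.

Approved at 11.3%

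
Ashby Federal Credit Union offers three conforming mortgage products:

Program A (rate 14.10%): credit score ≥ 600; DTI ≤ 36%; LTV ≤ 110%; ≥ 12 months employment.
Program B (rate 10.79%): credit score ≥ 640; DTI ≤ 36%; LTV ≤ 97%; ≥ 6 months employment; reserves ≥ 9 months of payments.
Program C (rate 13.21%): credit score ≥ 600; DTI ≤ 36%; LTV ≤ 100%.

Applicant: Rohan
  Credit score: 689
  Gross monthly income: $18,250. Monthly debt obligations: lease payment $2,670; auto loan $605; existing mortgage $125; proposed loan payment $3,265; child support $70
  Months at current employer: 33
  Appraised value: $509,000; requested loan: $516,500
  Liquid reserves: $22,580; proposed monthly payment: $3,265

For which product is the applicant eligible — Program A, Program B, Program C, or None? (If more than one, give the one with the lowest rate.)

Total debts = (2,670 + 605 + 125 + 3,265 + 70) = 6,735; DTI = 6,735/18,250 = 36.9%.
LTV = 516,500/509,000 = 101.5%.
Reserves = 22,580/3,265 = 6.9 months.
Program A: score 689 ≥ 600; DTI 36.9% > 36%; LTV 101.5% ≤ 110%; employment 33 ≥ 12 mo → does not qualify.
Program B: score 689 ≥ 640; DTI 36.9% > 36%; LTV 101.5% > 97%; employment 33 ≥ 6 mo; reserves 6.9 < 9 mo → does not qualify.
Program C: score 689 ≥ 600; DTI 36.9% > 36%; LTV 101.5% > 100% → does not qualify.

None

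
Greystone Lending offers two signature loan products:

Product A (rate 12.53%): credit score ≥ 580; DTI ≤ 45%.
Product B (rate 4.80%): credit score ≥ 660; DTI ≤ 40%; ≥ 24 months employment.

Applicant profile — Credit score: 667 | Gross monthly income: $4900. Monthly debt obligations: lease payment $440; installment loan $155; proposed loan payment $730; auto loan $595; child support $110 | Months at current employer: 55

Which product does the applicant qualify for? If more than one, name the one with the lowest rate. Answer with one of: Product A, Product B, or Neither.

Total debts = (440 + 155 + 730 + 595 + 110) = 2,030; DTI = 2,030/4,900 = 41.4%.
Product A: score 667 ≥ 580; DTI 41.4% ≤ 45% → qualifies.
Product B: score 667 ≥ 660; DTI 41.4% > 40%; employment 55 ≥ 24 mo → does not qualify.

Product A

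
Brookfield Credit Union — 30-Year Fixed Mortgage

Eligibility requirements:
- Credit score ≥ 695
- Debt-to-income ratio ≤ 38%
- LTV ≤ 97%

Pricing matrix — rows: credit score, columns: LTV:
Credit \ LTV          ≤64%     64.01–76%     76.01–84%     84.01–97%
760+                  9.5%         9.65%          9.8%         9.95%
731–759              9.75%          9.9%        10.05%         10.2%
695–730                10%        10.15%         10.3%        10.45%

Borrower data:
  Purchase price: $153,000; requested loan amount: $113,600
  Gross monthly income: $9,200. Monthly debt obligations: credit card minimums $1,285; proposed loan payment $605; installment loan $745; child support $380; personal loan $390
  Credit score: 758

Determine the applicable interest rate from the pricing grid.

Credit score 758 ≥ 695; Total monthly debts = (1,285 + 605 + 745 + 380 + 390) = 3,405. DTI = 3,405/9,200 = 37% ≤ 38%
Loan-to-value = 113,600/153,000 = 74.2% — pass (97% max)
Row: 758 falls in 731–759. Column: 74.2% falls in 64.01–76%. Rate = 9.9%.

9.9%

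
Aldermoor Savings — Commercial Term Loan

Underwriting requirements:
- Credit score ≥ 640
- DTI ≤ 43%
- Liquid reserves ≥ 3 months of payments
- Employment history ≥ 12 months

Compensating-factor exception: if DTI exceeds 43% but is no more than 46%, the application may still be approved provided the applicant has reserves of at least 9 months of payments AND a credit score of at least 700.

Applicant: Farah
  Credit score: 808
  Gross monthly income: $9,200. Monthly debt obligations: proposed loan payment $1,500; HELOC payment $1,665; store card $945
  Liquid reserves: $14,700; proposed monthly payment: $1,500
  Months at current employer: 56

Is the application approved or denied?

Credit score 808 ≥ 640 (meets base)
Total debts = (1,500 + 1,665 + 945) = 4,110. DTI = 4,110/9,200 = 44.7% > 43% — standard DTI limit exceeded.
Reserves = 14,700/1,500 = 9.8 months ≥ 3
Employment 56 ≥ 12 months
44.7% falls in the override range (43%–46%), so the compensating-factor test applies.
Override check — reserves: 9.8 mo (ok); score: 808 (ok).
Both compensating conditions met → exception applies.

Approved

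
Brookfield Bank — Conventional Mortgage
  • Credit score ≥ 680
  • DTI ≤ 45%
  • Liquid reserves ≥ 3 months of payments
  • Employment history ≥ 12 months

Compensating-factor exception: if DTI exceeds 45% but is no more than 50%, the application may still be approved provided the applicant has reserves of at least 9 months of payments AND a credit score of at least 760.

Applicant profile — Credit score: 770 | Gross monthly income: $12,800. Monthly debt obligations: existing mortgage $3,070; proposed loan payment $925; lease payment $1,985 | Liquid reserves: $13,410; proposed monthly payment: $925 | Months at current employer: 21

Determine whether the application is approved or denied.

Approved

Credit score 770 ≥ 680 (meets base)
Total debts = (3,070 + 925 + 1,985) = 5,980. DTI = 5,980/12,800 = 46.7% > 45% — standard DTI limit exceeded.
Liquid reserves cover 13,410/925 = 14.5 months — ≥ 3 required
Employment 21 ≥ 12 months
46.7% falls in the override range (45%–50%), so the compensating-factor test applies.
Reserves 14.5 ≥ 9 months; credit score 770 ≥ 760.
Both override conditions satisfied; DTI exception granted.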